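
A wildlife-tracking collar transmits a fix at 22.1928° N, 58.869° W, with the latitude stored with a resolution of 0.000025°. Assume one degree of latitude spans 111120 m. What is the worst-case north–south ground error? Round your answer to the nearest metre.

With a 0.000025° grid the true value lies within half a step, ±0.000025°/2 = ±1.25e-05°, of the stored one.
North–south distance: 1.25e-05° × 111120 m/° = 1.389 m.

1 metres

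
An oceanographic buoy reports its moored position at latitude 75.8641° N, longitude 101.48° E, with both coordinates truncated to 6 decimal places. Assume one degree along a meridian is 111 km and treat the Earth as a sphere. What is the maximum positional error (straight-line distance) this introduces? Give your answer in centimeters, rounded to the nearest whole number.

Truncating at 6 decimal places can drop up to a full unit in the last place, so each coordinate may be off by as much as 1e-06°.
North–south component: 1e-06° × 111000 = 0.111 m.
East–west component at 75.8641°: 1e-06° × 111000 × cos 75.8641° ≈ 1e-06 × 27108.7 ≈ 0.0271087 m.
Worst case both components are at the extreme and orthogonal: √(0.111² + 0.0271087²) ≈ 0.114262 m.
That is 0.114262 m = 11.426 cm.

11 centimeters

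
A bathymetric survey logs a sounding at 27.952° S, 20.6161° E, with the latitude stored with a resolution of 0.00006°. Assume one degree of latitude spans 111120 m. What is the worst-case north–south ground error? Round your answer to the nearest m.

With a 0.00006° grid the true value lies within half a step, ±0.00006°/2 = ±3e-05°, of the stored one.
So the N–S error is at most 3e-05 × 111120 = 3.3336 m.

3 m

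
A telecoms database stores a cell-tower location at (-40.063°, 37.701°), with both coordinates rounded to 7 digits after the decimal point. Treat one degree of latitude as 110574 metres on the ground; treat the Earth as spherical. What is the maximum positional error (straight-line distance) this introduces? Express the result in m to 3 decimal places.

Rounding to 7 decimal places leaves each coordinate within ±5e-08° of the true value.
North–south component: 5e-08° × 110574 = 0.0055287 m.
E–W at 40.063°: 5e-08° × 110574 × cos 40.063° = 5e-08 × 110574 × 0.7653 ≈ 0.00423132 m.
Combining orthogonally: (0.0055287² + 0.00423132²)^½ ≈ 0.00696208 m.

0.007 m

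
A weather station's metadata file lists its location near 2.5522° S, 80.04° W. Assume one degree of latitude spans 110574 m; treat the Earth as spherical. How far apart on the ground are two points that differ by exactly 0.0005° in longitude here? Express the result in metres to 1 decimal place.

At 2.5522° a degree of longitude is 110574 × cos 2.5522° ≈ 110464 m, so 0.0005° corresponds to 55.2322 m.

55.2 metres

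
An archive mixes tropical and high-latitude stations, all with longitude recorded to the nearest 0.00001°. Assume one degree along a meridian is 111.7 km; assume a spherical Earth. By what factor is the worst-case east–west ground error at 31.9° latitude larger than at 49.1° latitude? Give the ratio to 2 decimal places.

1.30

Rounding to 5 decimal places leaves the longitude within ±5e-06° of the true value.
Error at 31.9° = 5e-06° × 111700 × cos 31.9° ≈ 0.5585 × 0.8490 = 0.47415 m.
Error at 49.1° = 5e-06° × 111700 × cos 49.1° ≈ 0.5585 × 0.6547 = 0.36567 m.
Ratio: 0.47415 / 0.36567 = cos 31.9° / cos 49.1° ≈ 1.2967.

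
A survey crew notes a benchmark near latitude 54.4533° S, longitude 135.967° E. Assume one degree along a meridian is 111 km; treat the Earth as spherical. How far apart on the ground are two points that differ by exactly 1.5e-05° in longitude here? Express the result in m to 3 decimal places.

At 54.4533° a degree of longitude is 111000 × cos 54.4533° ≈ 64531.7 m, so 1.5e-05° corresponds to 0.967975 m.

0.968 m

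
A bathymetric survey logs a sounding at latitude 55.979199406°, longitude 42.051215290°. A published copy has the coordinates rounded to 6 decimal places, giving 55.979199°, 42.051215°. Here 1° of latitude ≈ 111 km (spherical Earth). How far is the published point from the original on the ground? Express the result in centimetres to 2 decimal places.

Δlat = 55.979199406 − 55.979199 = +0.000000406°; Δlon = 42.051215290 − 42.051215 = +0.000000290°.
North–south shift: 0.000000406 × 111000 = 0.045066 m.
East–west at this latitude: 0.000000290° × 111000 × cos 55.9792° ≈ 0.000000290 × 62103.8 = 0.0180101 m.
Distance: √(0.045066² + 0.0180101²) ≈ 0.0485315 m.
That is 0.0485315 m = 4.8532 cm.

4.85 centimetres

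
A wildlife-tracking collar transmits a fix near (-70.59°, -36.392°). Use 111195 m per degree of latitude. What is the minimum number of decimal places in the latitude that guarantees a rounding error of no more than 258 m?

One degree of latitude covers 111195 m.
N decimal places → at most half a unit in the last place, 0.5 × 10⁻ᴺ° = 111195/2 × 10⁻ᴺ m.
Setting 55597.5 × 10⁻ᴺ ≤ 258 gives 10ᴺ ≥ 215.5, i.e. N ≥ 2.33.
So 3 decimal places suffice (55.6 m); 2 would allow up to 556 m.

3 decimal places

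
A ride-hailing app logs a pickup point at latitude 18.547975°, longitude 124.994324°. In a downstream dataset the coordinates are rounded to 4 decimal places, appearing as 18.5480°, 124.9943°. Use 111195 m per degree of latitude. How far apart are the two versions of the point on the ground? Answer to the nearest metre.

4 metres

The latitude changed by -0.000025° and the longitude by +0.000024°.
North–south shift: -0.000025 × 111195 = -2.77987 m.
East–west at this latitude: 0.000024° × 111195 × cos 18.548° ≈ 0.000024 × 105419 = 2.53006 m.
Distance: √(2.77987² + 2.53006²) ≈ 3.75885 m.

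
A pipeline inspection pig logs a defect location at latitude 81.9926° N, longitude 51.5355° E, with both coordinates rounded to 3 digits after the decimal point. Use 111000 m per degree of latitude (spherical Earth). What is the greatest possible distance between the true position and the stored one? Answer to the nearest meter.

Rounding to 3 decimal places leaves each coordinate within ±0.0005° of the true value.
North–south component: 0.0005° × 111000 = 55.5 m.
East–west component at 81.9926°: 0.0005° × 111000 × cos 81.9926° ≈ 0.0005 × 15462.4 ≈ 7.73121 m.
Combining orthogonally: (55.5² + 7.73121²)^½ ≈ 56.0359 m.

56 meters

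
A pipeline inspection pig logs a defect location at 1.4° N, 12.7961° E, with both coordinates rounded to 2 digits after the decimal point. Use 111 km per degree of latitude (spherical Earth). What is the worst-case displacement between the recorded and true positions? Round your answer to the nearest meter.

Rounding to 2 decimal places leaves each coordinate within ±0.005° of the true value.
N–S: 0.005° × 111000 m/° = 555 m.
Longitude error → 0.005 × 111000 × cos 1.4° = 0.005 × 111000 × 0.9997 ≈ 554.834 m.
Worst case both components are at the extreme and orthogonal: √(555² + 554.834²) ≈ 784.771 m.

785 meters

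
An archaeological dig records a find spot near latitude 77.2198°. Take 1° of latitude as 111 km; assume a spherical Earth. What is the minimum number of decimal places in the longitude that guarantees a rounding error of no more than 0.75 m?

5 decimal places

At 77.2198° one degree of longitude covers 111000 × cos 77.2198° ≈ 111000 × 0.2212 ≈ 24554.5 m.
Rounding to N decimal places gives at most 0.5 × 10⁻ᴺ degrees of error, i.e. 0.5 × 10⁻ᴺ × 24554.5 m.
Setting 12277.2 × 10⁻ᴺ ≤ 0.75 gives 10ᴺ ≥ 1.637e+04, i.e. N ≥ 4.21.
N = 4 would give 1.23 m (too coarse); N = 5 gives 0.123 m ≤ 0.75 m.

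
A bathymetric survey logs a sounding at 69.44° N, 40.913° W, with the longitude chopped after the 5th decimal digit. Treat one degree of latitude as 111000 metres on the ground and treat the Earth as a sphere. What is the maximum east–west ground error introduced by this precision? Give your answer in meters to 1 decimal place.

Truncating at 5 decimal places can drop up to a full unit in the last place, so the longitude may be off by as much as 1e-05°.
At latitude 69.44° a degree of longitude spans 111000 m × cos 69.44° = 111000 × 0.3512 ≈ 38981.9 m.
East–west error: 1e-05° × 38981.9 m/° ≈ 0.389819 m.

0.4 meters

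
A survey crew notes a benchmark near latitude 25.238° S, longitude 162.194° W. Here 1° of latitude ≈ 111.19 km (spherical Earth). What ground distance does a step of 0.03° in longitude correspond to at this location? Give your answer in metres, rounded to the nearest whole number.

At 25.238° a degree of longitude is 111190 × cos 25.238° ≈ 100576 m, so 0.03° corresponds to 3017.29 m.

3017 metres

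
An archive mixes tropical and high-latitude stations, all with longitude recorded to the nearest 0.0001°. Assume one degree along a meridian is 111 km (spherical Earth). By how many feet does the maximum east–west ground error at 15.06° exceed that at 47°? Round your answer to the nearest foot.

Rounding to 4 decimal places leaves the longitude within ±5e-05° of the true value.
At 15.06°: 5e-05° × 111000 × cos 15.06° = 5e-05 × 111000 × 0.9657 ≈ 5.3594 m.
Error at 47° = 5e-05° × 111000 × cos 47° ≈ 5.55 × 0.6820 = 3.7851 m.
So the lower-latitude error exceeds the higher by 5.3594 − 3.7851 = 1.5743 m.
Converting: 1.57429 m × 3.2808 ft/m ≈ 5.165 ft.

5 feet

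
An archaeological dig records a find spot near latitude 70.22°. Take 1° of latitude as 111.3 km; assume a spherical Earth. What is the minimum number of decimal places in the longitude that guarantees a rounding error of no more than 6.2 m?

4

At 70.22° one degree of longitude covers 111300 × cos 70.22° ≈ 111300 × 0.3384 ≈ 37665 m.
With N decimal places the half-ulp bound is 0.5·10⁻ᴺ°, or 0.5·10⁻ᴺ × 37665 m on the ground.
Setting 18832.5 × 10⁻ᴺ ≤ 6.2 gives 10ᴺ ≥ 3037, i.e. N ≥ 3.48.
So 4 decimal places suffice (1.88 m); 3 would allow up to 18.8 m.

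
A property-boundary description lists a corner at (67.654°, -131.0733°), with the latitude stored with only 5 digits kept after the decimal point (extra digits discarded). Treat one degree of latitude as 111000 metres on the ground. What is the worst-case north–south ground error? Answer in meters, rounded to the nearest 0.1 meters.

1.1 meters

Truncating at 5 decimal places can drop up to a full unit in the last place, so the latitude may be off by as much as 1e-05°.
So the N–S error is at most 1e-05 × 111000 = 1.11 m.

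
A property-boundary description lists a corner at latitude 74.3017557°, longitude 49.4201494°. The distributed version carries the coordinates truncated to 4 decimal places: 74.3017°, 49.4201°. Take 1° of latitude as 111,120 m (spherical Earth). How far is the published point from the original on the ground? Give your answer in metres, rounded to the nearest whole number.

6 metres

Δlat = 74.3017557 − 74.3017 = +0.0000557°; Δlon = 49.4201494 − 49.4201 = +0.0000494°.
North–south shift: 0.0000557 × 111120 = 6.18938 m.
E–W at 74.3017°: 0.0000494° × 111120 × cos 74.3017° = 0.0000494 × 111120 × 0.2706 ≈ 1.48526 m.
Combined displacement = (6.18938² + 1.48526²)^½ ≈ 6.3651 m.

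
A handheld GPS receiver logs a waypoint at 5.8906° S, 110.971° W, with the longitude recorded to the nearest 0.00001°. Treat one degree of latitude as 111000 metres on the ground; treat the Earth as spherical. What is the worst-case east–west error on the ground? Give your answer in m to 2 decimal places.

0.55 m

Rounding to 5 decimal places leaves the longitude within ±5e-06° of the true value.
One degree of longitude at 5.8906° is 111000 × cos 5.8906° ≈ 111000 × 0.9947 = 110414 m.
East–west error: 5e-06° × 110414 m/° ≈ 0.552069 m.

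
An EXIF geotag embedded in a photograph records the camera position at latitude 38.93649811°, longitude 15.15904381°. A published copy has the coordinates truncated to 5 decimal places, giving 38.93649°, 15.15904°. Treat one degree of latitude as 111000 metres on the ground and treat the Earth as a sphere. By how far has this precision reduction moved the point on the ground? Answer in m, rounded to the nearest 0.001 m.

0.958 m

Δlat = 38.93649811 − 38.93649 = +0.00000811°; Δlon = 15.15904381 − 15.15904 = +0.00000381°.
N–S: 0.00000811° × 111000 m/° = 0.90021 m.
East–west at this latitude: 0.00000381° × 111000 × cos 38.9365° ≈ 0.00000381 × 86340.6 = 0.328958 m.
Hypotenuse of the two orthogonal shifts: √(0.90021² + 0.328958²) = 0.958432 m.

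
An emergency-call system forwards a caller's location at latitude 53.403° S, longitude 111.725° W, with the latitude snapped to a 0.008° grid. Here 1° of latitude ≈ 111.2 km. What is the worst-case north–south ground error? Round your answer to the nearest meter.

With a 0.008° grid the true value lies within half a step, ±0.008°/2 = ±0.004°, of the stored one.
North–south distance: 0.004° × 111200 m/° = 444.8 m.

445 meters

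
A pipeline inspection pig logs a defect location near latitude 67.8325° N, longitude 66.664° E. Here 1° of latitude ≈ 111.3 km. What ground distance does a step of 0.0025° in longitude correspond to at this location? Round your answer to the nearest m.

At 67.8325° a degree of longitude is 111300 × cos 67.8325° ≈ 41995.2 m, so 0.0025° corresponds to 104.988 m.

105 m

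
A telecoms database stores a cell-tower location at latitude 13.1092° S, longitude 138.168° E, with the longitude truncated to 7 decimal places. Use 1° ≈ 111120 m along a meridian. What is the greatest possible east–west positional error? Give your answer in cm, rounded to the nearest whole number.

1 cm

Truncating at 7 decimal places can drop up to a full unit in the last place, so the longitude may be off by as much as 1e-07°.
Parallels shrink by cos φ, so at 13.1092° a degree of longitude is 111120 × 0.9739 ≈ 108224 m.
So at most 1e-07° × 108224 ≈ 0.0108224 m east–west.
That is 0.0108224 m = 1.0822 cm.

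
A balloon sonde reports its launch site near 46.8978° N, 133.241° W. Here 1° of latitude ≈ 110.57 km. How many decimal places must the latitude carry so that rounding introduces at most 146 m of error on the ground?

One degree of latitude covers 110570 m.
Rounding to N decimal places gives at most 0.5 × 10⁻ᴺ degrees of error, i.e. 0.5 × 10⁻ᴺ × 110570 m.
Need 0.5 × 110570 × 10⁻ᴺ ≤ 146 → 10⁻ᴺ ≤ 2.641e-03, so N ≥ 2.58.
So 3 decimal places suffice (55.3 m); 2 would allow up to 553 m.

3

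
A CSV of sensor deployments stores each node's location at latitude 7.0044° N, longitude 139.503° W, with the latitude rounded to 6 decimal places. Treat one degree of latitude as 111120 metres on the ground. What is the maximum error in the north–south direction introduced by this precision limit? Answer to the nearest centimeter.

6 centimeters

Rounding to 6 decimal places leaves the latitude within ±5e-07° of the true value.
So the N–S error is at most 5e-07 × 111120 = 0.05556 m.
That is 0.05556 m = 5.556 cm.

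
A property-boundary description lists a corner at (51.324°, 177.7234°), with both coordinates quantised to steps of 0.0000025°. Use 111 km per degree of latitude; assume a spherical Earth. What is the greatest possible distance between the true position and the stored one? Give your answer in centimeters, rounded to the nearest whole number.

16 centimeters

With a 0.0000025° grid the true value lies within half a step, ±0.0000025°/2 = ±1.25e-06°, of the stored one.
Latitude error → 1.25e-06 × 111000 = 0.13875 m along the meridian.
E–W at 51.324°: 1.25e-06° × 111000 × cos 51.324° = 1.25e-06 × 111000 × 0.6249 ≈ 0.0867071 m.
Worst case both components are at the extreme and orthogonal: √(0.13875² + 0.0867071²) ≈ 0.163614 m.
That is 0.163614 m = 16.361 cm.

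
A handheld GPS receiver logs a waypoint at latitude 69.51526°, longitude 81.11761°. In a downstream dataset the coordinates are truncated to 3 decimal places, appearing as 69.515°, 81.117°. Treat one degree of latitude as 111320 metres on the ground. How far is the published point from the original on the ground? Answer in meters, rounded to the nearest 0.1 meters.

37.4 meters

The latitude changed by +0.00026° and the longitude by +0.00061°.
North–south shift: 0.00026 × 111320 = 28.9432 m.
E–W at 69.515°: 0.00061° × 111320 × cos 69.515° = 0.00061 × 111320 × 0.3500 ≈ 23.7642 m.
Combined displacement = (28.9432² + 23.7642²)^½ ≈ 37.4493 m.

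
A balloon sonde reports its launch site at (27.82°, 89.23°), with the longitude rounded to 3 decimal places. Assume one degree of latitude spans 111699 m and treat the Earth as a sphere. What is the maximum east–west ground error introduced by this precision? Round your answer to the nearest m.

Rounding to 3 decimal places leaves the longitude within ±0.0005° of the true value.
Parallels shrink by cos φ, so at 27.82° a degree of longitude is 111699 × 0.8844 ≈ 98788.6 m.
Maximum E–W displacement: 0.0005 × 98788.6 = 49.3943 m.

49 m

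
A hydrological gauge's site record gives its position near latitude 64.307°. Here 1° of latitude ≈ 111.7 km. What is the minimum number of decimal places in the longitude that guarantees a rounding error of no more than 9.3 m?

At 64.307° one degree of longitude covers 111700 × cos 64.307° ≈ 111700 × 0.4335 ≈ 48427.4 m.
N decimal places → at most half a unit in the last place, 0.5 × 10⁻ᴺ° = 48427.4/2 × 10⁻ᴺ m.
Need 0.5 × 48427.4 × 10⁻ᴺ ≤ 9.3 → 10⁻ᴺ ≤ 3.841e-04, so N ≥ 3.42.
At 3 places the error can reach 24.2 m, but 4 places keeps it to 2.42 m.

4 decimal places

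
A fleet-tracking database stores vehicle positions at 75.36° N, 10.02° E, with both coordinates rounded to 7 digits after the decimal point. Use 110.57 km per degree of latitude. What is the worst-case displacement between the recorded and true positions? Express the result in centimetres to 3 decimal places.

0.570 centimetres

Rounding to 7 decimal places leaves each coordinate within ±5e-08° of the true value.
N–S: 5e-08° × 110570 m/° = 0.0055285 m.
E–W at 75.36°: 5e-08° × 110570 × cos 75.36° = 5e-08 × 110570 × 0.2527 ≈ 0.0013973 m.
Worst case both components are at the extreme and orthogonal: √(0.0055285² + 0.0013973²) ≈ 0.00570235 m.
That is 0.00570235 m = 0.57023 cm.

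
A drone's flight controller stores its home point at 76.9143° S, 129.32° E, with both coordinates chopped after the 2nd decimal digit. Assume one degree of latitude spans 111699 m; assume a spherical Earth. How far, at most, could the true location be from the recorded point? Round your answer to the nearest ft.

3757 ft

Truncating at 2 decimal places can drop up to a full unit in the last place, so each coordinate may be off by as much as 0.01°.
North–south component: 0.01° × 111699 = 1116.99 m.
E–W at 76.9143°: 0.01° × 111699 × cos 76.9143° = 0.01 × 111699 × 0.2264 ≈ 252.896 m.
Worst case both components are at the extreme and orthogonal: √(1116.99² + 252.896²) ≈ 1145.26 m.
In feet: 1145.26 m ÷ 0.3048 ≈ 3757.4 ft.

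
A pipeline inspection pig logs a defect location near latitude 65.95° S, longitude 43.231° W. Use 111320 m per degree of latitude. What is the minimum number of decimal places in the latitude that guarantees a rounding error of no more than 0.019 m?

7 decimal places

One degree of latitude covers 111320 m.
Rounding to N decimal places gives at most 0.5 × 10⁻ᴺ degrees of error, i.e. 0.5 × 10⁻ᴺ × 111320 m.
Setting 55660 × 10⁻ᴺ ≤ 0.019 gives 10ᴺ ≥ 2.929e+06, i.e. N ≥ 6.47.
So 7 decimal places suffice (0.00557 m); 6 would allow up to 0.0557 m.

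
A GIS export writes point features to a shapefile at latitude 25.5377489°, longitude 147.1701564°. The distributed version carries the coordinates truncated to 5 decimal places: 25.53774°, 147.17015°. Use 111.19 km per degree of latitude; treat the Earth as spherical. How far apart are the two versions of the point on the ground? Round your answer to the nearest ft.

4 ft

Δlat = 25.5377489 − 25.53774 = +0.0000089°; Δlon = 147.1701564 − 147.17015 = +0.0000064°.
N–S: 0.0000089° × 111190 m/° = 0.989591 m.
E–W at 25.5377°: 0.0000064° × 111190 × cos 25.5377° = 0.0000064 × 111190 × 0.9023 ≈ 0.642092 m.
Hypotenuse of the two orthogonal shifts: √(0.989591² + 0.642092²) = 1.17965 m.
In feet: 1.17965 m ÷ 0.3048 ≈ 3.8702 ft.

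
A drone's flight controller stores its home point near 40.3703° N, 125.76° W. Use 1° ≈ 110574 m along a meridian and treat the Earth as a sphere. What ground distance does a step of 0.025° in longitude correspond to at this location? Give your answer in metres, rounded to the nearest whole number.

2106 metres

One degree of longitude here spans 110574 × cos 40.3703° = 110574 × 0.7619 ≈ 84243.5 m; 0.025° of that is 2106.09 m.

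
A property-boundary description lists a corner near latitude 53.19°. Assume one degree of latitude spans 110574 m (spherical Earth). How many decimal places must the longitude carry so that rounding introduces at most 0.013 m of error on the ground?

7

At 53.19° one degree of longitude covers 110574 × cos 53.19° ≈ 110574 × 0.5992 ≈ 66251.9 m.
With N decimal places the half-ulp bound is 0.5·10⁻ᴺ°, or 0.5·10⁻ᴺ × 66251.9 m on the ground.
Need 0.5 × 66251.9 × 10⁻ᴺ ≤ 0.013 → 10⁻ᴺ ≤ 3.924e-07, so N ≥ 6.41.
At 6 places the error can reach 0.0331 m, but 7 places keeps it to 0.00331 m.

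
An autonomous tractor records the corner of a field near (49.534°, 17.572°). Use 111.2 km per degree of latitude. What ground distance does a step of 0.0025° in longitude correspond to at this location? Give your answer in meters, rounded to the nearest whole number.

One degree of longitude here spans 111200 × cos 49.534° = 111200 × 0.6490 ≈ 72168.4 m; 0.0025° of that is 180.421 m.

180 meters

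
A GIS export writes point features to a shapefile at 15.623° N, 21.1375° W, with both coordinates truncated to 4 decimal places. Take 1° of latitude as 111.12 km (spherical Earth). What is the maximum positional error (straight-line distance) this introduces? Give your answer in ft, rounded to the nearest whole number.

51 ft

Truncating at 4 decimal places can drop up to a full unit in the last place, so each coordinate may be off by as much as 0.0001°.
N–S: 0.0001° × 111120 m/° = 11.112 m.
East–west component at 15.623°: 0.0001° × 111120 × cos 15.623° ≈ 0.0001 × 107015 ≈ 10.7015 m.
Worst case both components are at the extreme and orthogonal: √(11.112² + 10.7015²) ≈ 15.4272 m.
Converting: 15.4272 m × 3.2808 ft/m ≈ 50.614 ft.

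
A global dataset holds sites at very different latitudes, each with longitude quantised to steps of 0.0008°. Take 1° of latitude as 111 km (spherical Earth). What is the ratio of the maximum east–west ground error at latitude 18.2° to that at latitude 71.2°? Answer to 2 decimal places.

With a 0.0008° grid the true value lies within half a step, ±0.0008°/2 = ±0.0004°, of the stored one.
Error at 18.2° = 0.0004° × 111000 × cos 18.2° ≈ 44.4 × 0.9500 = 42.179 m.
At 71.2°: 0.0004° × 111000 × cos 71.2° = 0.0004 × 111000 × 0.3223 ≈ 14.309 m.
Ratio: 42.179 / 14.309 = cos 18.2° / cos 71.2° ≈ 2.9478.

2.95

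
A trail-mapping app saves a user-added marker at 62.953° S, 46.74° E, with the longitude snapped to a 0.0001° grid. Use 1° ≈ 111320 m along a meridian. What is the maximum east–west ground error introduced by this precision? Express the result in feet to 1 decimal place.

8.3 feet

With a 0.0001° grid the true value lies within half a step, ±0.0001°/2 = ±5e-05°, of the stored one.
One degree of longitude at 62.953° is 111320 × cos 62.953° ≈ 111320 × 0.4547 = 50619.6 m.
East–west error: 5e-05° × 50619.6 m/° ≈ 2.53098 m.
In feet: 2.53098 m ÷ 0.3048 ≈ 8.3037 ft.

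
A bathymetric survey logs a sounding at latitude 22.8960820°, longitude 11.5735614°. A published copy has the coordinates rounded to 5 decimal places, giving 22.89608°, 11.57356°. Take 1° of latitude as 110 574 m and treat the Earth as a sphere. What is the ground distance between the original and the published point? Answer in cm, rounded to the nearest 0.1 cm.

26.3 cm

The latitude changed by +0.0000020° and the longitude by +0.0000014°.
North–south shift: 0.0000020 × 110574 = 0.221148 m.
East–west at this latitude: 0.0000014° × 110574 × cos 22.8961° ≈ 0.0000014 × 101862 = 0.142607 m.
Distance: √(0.221148² + 0.142607²) ≈ 0.263141 m.
That is 0.263141 m = 26.314 cm.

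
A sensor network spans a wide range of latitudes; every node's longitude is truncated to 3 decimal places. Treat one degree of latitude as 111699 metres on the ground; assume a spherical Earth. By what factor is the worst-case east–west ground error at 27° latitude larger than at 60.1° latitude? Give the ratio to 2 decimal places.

1.79

Truncating at 3 decimal places can drop up to a full unit in the last place, so the longitude may be off by as much as 0.001°.
Error at 27° = 0.001° × 111699 × cos 27° ≈ 111.7 × 0.8910 = 99.525 m.
At 60.1°: 0.001° × 111699 × cos 60.1° = 0.001 × 111699 × 0.4985 ≈ 55.681 m.
The ratio reduces to cos 27° / cos 60.1° = 0.8910/0.4985 ≈ 1.7874.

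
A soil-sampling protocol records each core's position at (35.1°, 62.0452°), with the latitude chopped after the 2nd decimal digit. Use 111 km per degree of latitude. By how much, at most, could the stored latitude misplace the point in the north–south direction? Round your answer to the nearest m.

1110 m

Truncating at 2 decimal places can drop up to a full unit in the last place, so the latitude may be off by as much as 0.01°.
North–south distance: 0.01° × 111000 m/° = 1110 m.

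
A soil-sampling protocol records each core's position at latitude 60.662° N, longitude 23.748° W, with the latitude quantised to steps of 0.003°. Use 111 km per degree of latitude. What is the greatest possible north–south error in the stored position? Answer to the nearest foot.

With a 0.003° grid the true value lies within half a step, ±0.003°/2 = ±0.0015°, of the stored one.
Along the meridian that is 0.0015° × 111000 m/° = 166.5 m.
In feet: 166.5 m ÷ 0.3048 ≈ 546.26 ft.

546 feet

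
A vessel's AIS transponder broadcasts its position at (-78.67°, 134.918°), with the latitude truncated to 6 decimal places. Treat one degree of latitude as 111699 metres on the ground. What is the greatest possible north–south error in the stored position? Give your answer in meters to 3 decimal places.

0.112 meters

Truncating at 6 decimal places can drop up to a full unit in the last place, so the latitude may be off by as much as 1e-06°.
North–south distance: 1e-06° × 111699 m/° = 0.111699 m.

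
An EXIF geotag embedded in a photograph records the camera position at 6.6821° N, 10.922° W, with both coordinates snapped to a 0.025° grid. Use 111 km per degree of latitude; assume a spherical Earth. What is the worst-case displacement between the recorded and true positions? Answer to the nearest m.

1956 m

With a 0.025° grid the true value lies within half a step, ±0.025°/2 = ±0.0125°, of the stored one.
North–south component: 0.0125° × 111000 = 1387.5 m.
E–W at 6.6821°: 0.0125° × 111000 × cos 6.6821° = 0.0125 × 111000 × 0.9932 ≈ 1378.07 m.
Worst case both components are at the extreme and orthogonal: √(1387.5² + 1378.07²) ≈ 1955.57 m.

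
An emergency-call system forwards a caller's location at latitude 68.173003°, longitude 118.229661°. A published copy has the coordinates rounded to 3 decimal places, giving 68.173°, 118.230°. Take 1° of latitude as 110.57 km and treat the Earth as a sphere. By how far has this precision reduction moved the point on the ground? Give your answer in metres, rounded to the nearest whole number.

14 metres

The latitude changed by +0.000003° and the longitude by -0.000339°.
N–S: 0.000003° × 110570 m/° = 0.33171 m.
East–west at this latitude: -0.000339° × 110570 × cos 68.173° ≈ -0.000339 × 41110.5 = -13.9365 m.
Hypotenuse of the two orthogonal shifts: √(0.33171² + 13.9365²) = 13.9404 m.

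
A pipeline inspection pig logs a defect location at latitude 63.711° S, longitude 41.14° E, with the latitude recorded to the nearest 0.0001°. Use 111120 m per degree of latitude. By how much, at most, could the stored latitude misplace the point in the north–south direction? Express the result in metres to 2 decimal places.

Rounding to 4 decimal places leaves the latitude within ±5e-05° of the true value.
So the N–S error is at most 5e-05 × 111120 = 5.556 m.

5.56 metres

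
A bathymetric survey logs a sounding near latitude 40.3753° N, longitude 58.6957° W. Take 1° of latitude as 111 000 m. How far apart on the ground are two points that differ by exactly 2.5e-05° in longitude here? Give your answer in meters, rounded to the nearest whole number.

2.5e-05° of longitude at 40.3753° is 2.5e-05 × 111000 × cos 40.3753° ≈ 2.5e-05 × 84561.8 = 2.11404 m.

2 meters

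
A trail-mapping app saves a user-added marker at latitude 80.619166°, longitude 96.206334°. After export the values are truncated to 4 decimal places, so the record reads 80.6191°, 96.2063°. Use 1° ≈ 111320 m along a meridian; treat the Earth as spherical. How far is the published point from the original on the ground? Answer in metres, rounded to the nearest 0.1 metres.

7.4 metres

Δlat = 80.619166 − 80.6191 = +0.000066°; Δlon = 96.206334 − 96.2063 = +0.000034°.
North–south shift: 0.000066 × 111320 = 7.34712 m.
East–west at this latitude: 0.000034° × 111320 × cos 80.6191° ≈ 0.000034 × 18144.8 = 0.616924 m.
Distance: √(7.34712² + 0.616924²) ≈ 7.37298 m.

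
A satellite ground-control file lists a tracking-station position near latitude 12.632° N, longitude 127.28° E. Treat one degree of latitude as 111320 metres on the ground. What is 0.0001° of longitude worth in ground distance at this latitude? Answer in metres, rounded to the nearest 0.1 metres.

10.9 metres

One degree of longitude here spans 111320 × cos 12.632° = 111320 × 0.9758 ≈ 108625 m; 0.0001° of that is 10.8625 m.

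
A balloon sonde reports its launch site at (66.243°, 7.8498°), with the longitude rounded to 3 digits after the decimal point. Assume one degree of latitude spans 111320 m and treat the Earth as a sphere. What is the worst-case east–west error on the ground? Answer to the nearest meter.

Rounding to 3 decimal places leaves the longitude within ±0.0005° of the true value.
One degree of longitude at 66.243° is 111320 × cos 66.243° ≈ 111320 × 0.4029 = 44846.2 m.
East–west error: 0.0005° × 44846.2 m/° ≈ 22.4231 m.

22 meters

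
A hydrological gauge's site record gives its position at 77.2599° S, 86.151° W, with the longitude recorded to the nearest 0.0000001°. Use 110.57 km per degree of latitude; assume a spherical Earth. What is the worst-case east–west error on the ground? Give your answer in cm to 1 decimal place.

0.1 cm

Rounding to 7 decimal places leaves the longitude within ±5e-08° of the true value.
At latitude 77.2599° a degree of longitude spans 110570 m × cos 77.2599° = 110570 × 0.2205 ≈ 24383.9 m.
So at most 5e-08° × 24383.9 ≈ 0.00121919 m east–west.
That is 0.00121919 m = 0.12192 cm.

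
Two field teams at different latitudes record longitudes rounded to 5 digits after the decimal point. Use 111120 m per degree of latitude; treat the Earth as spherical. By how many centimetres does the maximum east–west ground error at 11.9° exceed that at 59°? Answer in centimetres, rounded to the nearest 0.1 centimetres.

Rounding to 5 decimal places leaves the longitude within ±5e-06° of the true value.
Error at 11.9° = 5e-06° × 111120 × cos 11.9° ≈ 0.5556 × 0.9785 = 0.54366 m.
Error at 59° = 5e-06° × 111120 × cos 59° ≈ 0.5556 × 0.5150 = 0.28616 m.
So the lower-latitude error exceeds the higher by 0.54366 − 0.28616 = 0.2575 m.
That is 0.257504 m = 25.75 cm.

25.8 centimetres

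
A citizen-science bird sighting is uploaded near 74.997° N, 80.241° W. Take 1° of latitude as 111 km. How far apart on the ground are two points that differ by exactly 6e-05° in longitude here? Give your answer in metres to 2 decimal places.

1.72 metres

One degree of longitude here spans 111000 × cos 74.997° = 111000 × 0.2589 ≈ 28734.5 m; 6e-05° of that is 1.72407 m.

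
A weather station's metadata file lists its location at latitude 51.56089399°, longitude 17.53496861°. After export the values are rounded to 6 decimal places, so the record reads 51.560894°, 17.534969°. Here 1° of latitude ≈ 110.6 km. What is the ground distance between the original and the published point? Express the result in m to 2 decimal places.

0.03 m

Δlat = 51.56089399 − 51.560894 = -0.00000001°; Δlon = 17.53496861 − 17.534969 = -0.00000039°.
N–S: -0.00000001° × 110600 m/° = -0.001106 m.
E–W at 51.5609°: -0.00000039° × 110600 × cos 51.5609° = -0.00000039 × 110600 × 0.6217 ≈ -0.0268157 m.
Combined displacement = (0.001106² + 0.0268157²)^½ ≈ 0.0268385 m.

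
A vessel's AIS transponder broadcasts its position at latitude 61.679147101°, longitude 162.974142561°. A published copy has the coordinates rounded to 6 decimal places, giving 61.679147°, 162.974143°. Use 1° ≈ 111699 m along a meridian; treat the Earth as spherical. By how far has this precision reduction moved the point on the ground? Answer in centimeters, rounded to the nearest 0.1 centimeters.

The latitude changed by +0.000000101° and the longitude by -0.000000439°.
N–S: 0.000000101° × 111699 m/° = 0.0112816 m.
E–W at 61.6791°: -0.000000439° × 111699 × cos 61.6791° = -0.000000439 × 111699 × 0.4744 ≈ -0.023263 m.
Combined displacement = (0.0112816² + 0.023263²)^½ ≈ 0.0258543 m.
That is 0.0258543 m = 2.5854 cm.

2.6 centimeters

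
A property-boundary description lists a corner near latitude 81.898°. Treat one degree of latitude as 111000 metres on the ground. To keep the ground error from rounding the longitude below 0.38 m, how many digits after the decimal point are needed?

5 decimal places

At 81.898° one degree of longitude covers 111000 × cos 81.898° ≈ 111000 × 0.1409 ≈ 15643.9 m.
Rounding to N decimal places gives at most 0.5 × 10⁻ᴺ degrees of error, i.e. 0.5 × 10⁻ᴺ × 15643.9 m.
Setting 7821.94 × 10⁻ᴺ ≤ 0.38 gives 10ᴺ ≥ 2.058e+04, i.e. N ≥ 4.31.
So 5 decimal places suffice (0.0782 m); 4 would allow up to 0.782 m.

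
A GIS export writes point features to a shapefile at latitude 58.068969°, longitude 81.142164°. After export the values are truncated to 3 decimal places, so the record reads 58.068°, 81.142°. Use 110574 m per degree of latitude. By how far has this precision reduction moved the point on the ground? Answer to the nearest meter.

The latitude changed by +0.000969° and the longitude by +0.000164°.
North–south shift: 0.000969 × 110574 = 107.146 m.
East–west at this latitude: 0.000164° × 110574 × cos 58.068° ≈ 0.000164 × 58484 = 9.59137 m.
Hypotenuse of the two orthogonal shifts: √(107.146² + 9.59137²) = 107.575 m.

108 meters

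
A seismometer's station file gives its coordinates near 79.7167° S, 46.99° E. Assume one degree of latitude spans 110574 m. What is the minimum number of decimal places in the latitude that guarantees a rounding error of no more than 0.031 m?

7 decimal places

One degree of latitude covers 110574 m.
Rounding to N decimal places gives at most 0.5 × 10⁻ᴺ degrees of error, i.e. 0.5 × 10⁻ᴺ × 110574 m.
Need 0.5 × 110574 × 10⁻ᴺ ≤ 0.031 → 10⁻ᴺ ≤ 5.607e-07, so N ≥ 6.25.
N = 6 would give 0.0553 m (too coarse); N = 7 gives 0.00553 m ≤ 0.031 m.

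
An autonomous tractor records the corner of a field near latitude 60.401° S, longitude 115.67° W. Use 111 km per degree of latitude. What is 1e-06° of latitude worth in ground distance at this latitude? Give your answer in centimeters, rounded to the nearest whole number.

Along a meridian 1e-06° is 1e-06 × 111000 = 0.111 m.
That is 0.111 m = 11.1 cm.

11 centimeters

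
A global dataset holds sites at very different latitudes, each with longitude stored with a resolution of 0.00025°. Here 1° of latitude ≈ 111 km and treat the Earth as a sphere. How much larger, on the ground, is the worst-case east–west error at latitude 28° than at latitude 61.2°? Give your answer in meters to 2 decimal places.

5.57 meters

With a 0.00025° grid the true value lies within half a step, ±0.00025°/2 = ±0.000125°, of the stored one.
At 28°: 0.000125° × 111000 × cos 28° = 0.000125 × 111000 × 0.8829 ≈ 12.251 m.
At 61.2°: 0.000125° × 111000 × cos 61.2° = 0.000125 × 111000 × 0.4818 ≈ 6.6843 m.
So the lower-latitude error exceeds the higher by 12.251 − 6.6843 = 5.5666 m.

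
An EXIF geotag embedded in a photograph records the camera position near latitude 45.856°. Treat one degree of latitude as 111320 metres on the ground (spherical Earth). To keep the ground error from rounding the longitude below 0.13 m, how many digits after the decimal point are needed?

6

At 45.856° one degree of longitude covers 111320 × cos 45.856° ≈ 111320 × 0.6965 ≈ 77530.4 m.
With N decimal places the half-ulp bound is 0.5·10⁻ᴺ°, or 0.5·10⁻ᴺ × 77530.4 m on the ground.
Need 0.5 × 77530.4 × 10⁻ᴺ ≤ 0.13 → 10⁻ᴺ ≤ 3.354e-06, so N ≥ 5.47.
So 6 decimal places suffice (0.0388 m); 5 would allow up to 0.388 m.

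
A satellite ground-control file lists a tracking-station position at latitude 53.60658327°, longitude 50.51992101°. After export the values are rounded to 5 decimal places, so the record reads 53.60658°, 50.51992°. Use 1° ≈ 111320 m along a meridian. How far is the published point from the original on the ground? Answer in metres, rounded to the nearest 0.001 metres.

0.370 metres

The latitude changed by +0.00000327° and the longitude by +0.00000101°.
North–south shift: 0.00000327 × 111320 = 0.364016 m.
E–W at 53.6066°: 0.00000101° × 111320 × cos 53.6066° = 0.00000101 × 111320 × 0.5933 ≈ 0.0667096 m.
Distance: √(0.364016² + 0.0667096²) ≈ 0.370079 m.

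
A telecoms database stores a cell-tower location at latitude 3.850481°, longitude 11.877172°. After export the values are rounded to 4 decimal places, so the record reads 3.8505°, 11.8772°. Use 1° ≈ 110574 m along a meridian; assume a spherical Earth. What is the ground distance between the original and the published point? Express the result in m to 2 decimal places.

3.74 m

The latitude changed by -0.000019° and the longitude by -0.000028°.
North–south shift: -0.000019 × 110574 = -2.10091 m.
East–west at this latitude: -0.000028° × 110574 × cos 3.8505° ≈ -0.000028 × 110324 = -3.08908 m.
Hypotenuse of the two orthogonal shifts: √(2.10091² + 3.08908²) = 3.73581 m.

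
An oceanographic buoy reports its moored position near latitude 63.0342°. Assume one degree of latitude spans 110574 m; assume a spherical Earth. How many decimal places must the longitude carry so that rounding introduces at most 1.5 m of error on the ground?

5

At 63.0342° one degree of longitude covers 110574 × cos 63.0342° ≈ 110574 × 0.4535 ≈ 50140.7 m.
With N decimal places the half-ulp bound is 0.5·10⁻ᴺ°, or 0.5·10⁻ᴺ × 50140.7 m on the ground.
Need 0.5 × 50140.7 × 10⁻ᴺ ≤ 1.5 → 10⁻ᴺ ≤ 5.983e-05, so N ≥ 4.22.
At 4 places the error can reach 2.51 m, but 5 places keeps it to 0.251 m.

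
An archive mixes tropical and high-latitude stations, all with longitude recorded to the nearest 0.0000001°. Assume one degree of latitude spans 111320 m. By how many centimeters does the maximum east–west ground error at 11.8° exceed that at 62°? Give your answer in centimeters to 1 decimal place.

Rounding to 7 decimal places leaves the longitude within ±5e-08° of the true value.
Error at 11.8° = 5e-08° × 111320 × cos 11.8° ≈ 0.005566 × 0.9789 = 0.0054484 m.
At 62°: 5e-08° × 111320 × cos 62° = 5e-08 × 111320 × 0.4695 ≈ 0.0026131 m.
So the lower-latitude error exceeds the higher by 0.0054484 − 0.0026131 = 0.0028353 m.
That is 0.0028353 m = 0.28353 cm.

0.3 centimeters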